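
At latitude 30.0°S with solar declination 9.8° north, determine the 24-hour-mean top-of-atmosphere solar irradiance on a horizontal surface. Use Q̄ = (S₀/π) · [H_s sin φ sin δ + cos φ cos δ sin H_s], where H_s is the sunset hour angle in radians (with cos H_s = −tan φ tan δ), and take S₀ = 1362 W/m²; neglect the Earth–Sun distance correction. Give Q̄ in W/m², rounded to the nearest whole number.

314 W/m²

The sunset hour angle satisfies cos H_s = −tan φ tan δ = 0.0997, giving H_s = 84.28°. In radians, H_s = 1.4710.
H_s sin φ sin δ = 1.4710 × -0.5000 × 0.1702 = -0.1252.
cos φ cos δ sin H_s = 0.8660 × 0.9854 × 0.9950 = 0.8491.
Q̄ = (1362/π) × (-0.1252 + 0.8491) = 433.54 × 0.7239 = 313.84 W/m².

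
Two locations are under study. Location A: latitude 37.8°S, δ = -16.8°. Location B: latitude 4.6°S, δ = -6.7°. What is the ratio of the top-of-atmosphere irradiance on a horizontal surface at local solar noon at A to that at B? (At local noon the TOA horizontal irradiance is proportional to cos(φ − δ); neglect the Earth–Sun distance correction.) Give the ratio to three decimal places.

A: cos θ_z = cos(-37.8° − (-16.8°)) = 0.9336.
B: cos θ_z = cos(-4.6° − (-6.7°)) = 0.9993.
Ratio A/B = 0.9336 / 0.9993 = 0.9343.

0.934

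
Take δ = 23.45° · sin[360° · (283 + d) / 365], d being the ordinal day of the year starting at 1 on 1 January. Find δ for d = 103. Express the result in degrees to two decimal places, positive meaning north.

360 × (283 + 103) / 365 = 380.712°; sin(380.712°) = 0.3537.
δ = 23.45 × 0.3537 = 8.294° ≈ +8.29°.

+8.29°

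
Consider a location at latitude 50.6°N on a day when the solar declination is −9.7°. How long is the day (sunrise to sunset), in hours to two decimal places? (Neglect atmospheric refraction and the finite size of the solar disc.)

10.40 hours

−tan φ tan δ = −(1.2174)(-0.1709) = 0.2081; H_s = arccos(0.2081) = 77.99°.
Day length = 2 H_s / 15° h⁻¹ = 155.98° / 15 = 10.399 h.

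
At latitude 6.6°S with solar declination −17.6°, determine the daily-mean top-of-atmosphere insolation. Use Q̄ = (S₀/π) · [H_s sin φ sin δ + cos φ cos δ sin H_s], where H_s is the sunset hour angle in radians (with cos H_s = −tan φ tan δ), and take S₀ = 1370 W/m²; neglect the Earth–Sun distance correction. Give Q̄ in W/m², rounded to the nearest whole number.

437 W/m²

The sunset hour angle satisfies cos H_s = −tan φ tan δ = -0.0367, giving H_s = 92.10°. In radians, H_s = 1.6074.
H_s sin φ sin δ = 1.6074 × -0.1149 × -0.3024 = 0.0559.
cos φ cos δ sin H_s = 0.9934 × 0.9532 × 0.9993 = 0.9462.
Q̄ = (1370/π) × (0.0559 + 0.9462) = 436.08 × 1.0021 = 437.00 W/m².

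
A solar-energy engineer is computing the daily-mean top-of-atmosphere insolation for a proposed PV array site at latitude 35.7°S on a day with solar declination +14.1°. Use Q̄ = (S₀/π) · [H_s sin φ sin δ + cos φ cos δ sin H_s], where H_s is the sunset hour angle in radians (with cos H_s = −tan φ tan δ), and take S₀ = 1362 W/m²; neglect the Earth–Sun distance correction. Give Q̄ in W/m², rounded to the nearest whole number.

250 W/m²

−tan φ tan δ = −(-0.7186)(0.2512) = 0.1805; H_s = arccos(0.1805) = 79.60°. In radians, H_s = 1.3893.
H_s sin φ sin δ = 1.3893 × -0.5835 × 0.2436 = -0.1975.
cos φ cos δ sin H_s = 0.8121 × 0.9699 × 0.9836 = 0.7747.
Q̄ = (1362/π) × (-0.1975 + 0.7747) = 433.54 × 0.5772 = 250.24 W/m².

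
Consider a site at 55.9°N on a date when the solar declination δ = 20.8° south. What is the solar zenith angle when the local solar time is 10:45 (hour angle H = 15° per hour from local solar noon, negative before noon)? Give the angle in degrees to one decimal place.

78.3°

Hour angle H = 15° × (10.75 − 12) = -18.75°.
cos θ_z = sin(55.9°) sin(-20.8°) + cos(55.9°) cos(-20.8°) cos(-18.75°) = -0.2940 + 0.4963 = 0.2023.
θ_z = arccos(0.2023) = 78.33°.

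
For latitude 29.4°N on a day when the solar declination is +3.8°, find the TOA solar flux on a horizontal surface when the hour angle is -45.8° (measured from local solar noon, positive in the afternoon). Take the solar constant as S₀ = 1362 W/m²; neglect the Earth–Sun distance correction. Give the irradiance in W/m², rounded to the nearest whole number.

cos θ_z = sin φ sin δ + cos φ cos δ cos H = (0.4909)(0.0663) + (0.8712)(0.9978)(0.6972) = 0.6386.
Top-of-atmosphere irradiance = S₀ cos θ_z = 1362 × 0.6386 = 869.77 W/m².

870 W/m²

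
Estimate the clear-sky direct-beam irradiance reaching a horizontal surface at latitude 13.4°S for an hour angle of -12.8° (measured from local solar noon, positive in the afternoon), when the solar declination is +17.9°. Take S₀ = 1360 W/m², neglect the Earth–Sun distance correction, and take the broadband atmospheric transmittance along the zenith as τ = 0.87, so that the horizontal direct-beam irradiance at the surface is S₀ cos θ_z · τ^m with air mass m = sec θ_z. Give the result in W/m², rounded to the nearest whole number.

cos θ_z = sin(-13.4°) sin(17.9°) + cos(-13.4°) cos(17.9°) cos(-12.80°) = -0.0712 + 0.9027 = 0.8315.
Air mass m = 1/cos θ_z = 1/0.8315 = 1.203; τ^m = 0.87^1.203 = 0.8457.
Surface direct beam = 1360 × 0.8315 × 0.8457 = 956.35 W/m².

956 W/m²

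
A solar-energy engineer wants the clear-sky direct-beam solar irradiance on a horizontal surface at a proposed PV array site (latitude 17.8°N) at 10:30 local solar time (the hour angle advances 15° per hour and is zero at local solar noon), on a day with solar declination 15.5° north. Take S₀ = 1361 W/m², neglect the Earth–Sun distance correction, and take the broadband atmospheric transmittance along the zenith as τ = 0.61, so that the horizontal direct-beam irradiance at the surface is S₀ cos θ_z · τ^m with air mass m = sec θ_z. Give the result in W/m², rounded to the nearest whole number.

Hour angle H = 15° × (10.5 − 12) = -22.50°.
cos θ_z = sin(17.8°) sin(15.5°) + cos(17.8°) cos(15.5°) cos(-22.50°) = 0.0817 + 0.8477 = 0.9294.
Air mass m = 1/cos θ_z = 1/0.9294 = 1.076; τ^m = 0.61^1.076 = 0.5875.
Surface direct beam = 1361 × 0.9294 × 0.5875 = 743.14 W/m².

743 W/m²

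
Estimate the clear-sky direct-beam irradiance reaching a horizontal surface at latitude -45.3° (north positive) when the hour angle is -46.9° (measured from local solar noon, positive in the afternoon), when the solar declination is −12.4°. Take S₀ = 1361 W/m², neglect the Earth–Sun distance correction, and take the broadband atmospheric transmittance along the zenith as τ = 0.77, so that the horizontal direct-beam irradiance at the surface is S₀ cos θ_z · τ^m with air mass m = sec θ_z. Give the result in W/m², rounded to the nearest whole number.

556 W/m²

cos θ_z = sin(-45.3°) sin(-12.4°) + cos(-45.3°) cos(-12.4°) cos(-46.90°) = 0.1526 + 0.4694 = 0.6220.
Air mass m = 1/cos θ_z = 1/0.6220 = 1.608; τ^m = 0.77^1.608 = 0.6569.
Surface direct beam = 1361 × 0.6220 × 0.6569 = 556.09 W/m².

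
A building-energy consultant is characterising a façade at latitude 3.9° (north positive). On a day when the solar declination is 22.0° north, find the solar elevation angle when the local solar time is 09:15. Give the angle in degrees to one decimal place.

Hour angle H = 15° × (9.25 − 12) = -41.25°.
cos θ_z = sin φ sin δ + cos φ cos δ cos H = (0.0680)(0.3746) + (0.9977)(0.9272)(0.7518) = 0.7209.
θ_z = arccos(0.7209) = 43.87°, so the elevation is 90° − 43.87° = 46.13°.

46.1°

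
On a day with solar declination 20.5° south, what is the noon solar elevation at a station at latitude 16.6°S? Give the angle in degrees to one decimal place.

At local solar noon the hour angle is zero, so the elevation is 90° − |φ − δ| = 90° − |-16.6° − (-20.5°)| = 90° − 3.9° = 86.1°.

86.1°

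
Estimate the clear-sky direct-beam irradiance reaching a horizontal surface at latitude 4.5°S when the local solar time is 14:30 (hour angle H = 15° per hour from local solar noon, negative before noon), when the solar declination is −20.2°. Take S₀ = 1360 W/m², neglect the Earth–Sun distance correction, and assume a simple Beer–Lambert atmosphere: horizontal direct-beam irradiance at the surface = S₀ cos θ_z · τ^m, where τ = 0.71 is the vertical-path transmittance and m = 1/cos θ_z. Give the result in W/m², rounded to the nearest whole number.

670 W/m²

Hour angle H = 15° × (14.5 − 12) = 37.50°.
With φ = -4.5°, δ = -20.2°, H = 37.50°: sin φ sin δ = 0.0271, cos φ cos δ cos H = 0.7423, so cos θ_z = 0.7694.
Air mass m = 1/cos θ_z = 1/0.7694 = 1.300; τ^m = 0.71^1.300 = 0.6407.
Surface direct beam = 1360 × 0.7694 × 0.6407 = 670.42 W/m².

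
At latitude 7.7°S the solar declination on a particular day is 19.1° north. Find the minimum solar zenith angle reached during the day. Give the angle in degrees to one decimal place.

At local solar noon the hour angle is zero, so the zenith angle is |φ − δ| = |-7.7° − (19.1°)| = 26.8°.

26.8°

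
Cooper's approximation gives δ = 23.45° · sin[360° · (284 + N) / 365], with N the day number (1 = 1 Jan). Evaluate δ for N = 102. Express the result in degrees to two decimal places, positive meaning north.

+8.29°

360 × (284 + 102) / 365 = 380.712°; sin(380.712°) = 0.3537.
δ = 23.45 × 0.3537 = 8.294° ≈ +8.29°.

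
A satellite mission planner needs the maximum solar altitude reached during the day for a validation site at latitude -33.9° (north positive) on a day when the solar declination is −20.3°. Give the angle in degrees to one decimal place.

At local solar noon the hour angle is zero, so the elevation is 90° − |φ − δ| = 90° − |-33.9° − (-20.3°)| = 90° − 13.6° = 76.4°.

76.4°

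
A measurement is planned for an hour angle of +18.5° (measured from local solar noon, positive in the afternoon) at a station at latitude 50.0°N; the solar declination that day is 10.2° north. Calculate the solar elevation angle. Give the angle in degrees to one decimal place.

cos θ_z = sin(50.0°) sin(10.2°) + cos(50.0°) cos(10.2°) cos(18.50°) = 0.1357 + 0.5999 = 0.7356.
θ_z = arccos(0.7356) = 42.64°, so the elevation is 90° − 42.64° = 47.36°.

47.4°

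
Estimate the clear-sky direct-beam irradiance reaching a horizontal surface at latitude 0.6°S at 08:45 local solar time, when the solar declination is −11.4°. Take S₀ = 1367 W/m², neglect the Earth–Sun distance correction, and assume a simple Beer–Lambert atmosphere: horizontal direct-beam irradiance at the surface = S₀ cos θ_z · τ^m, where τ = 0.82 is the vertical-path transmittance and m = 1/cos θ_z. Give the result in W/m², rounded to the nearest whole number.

653 W/m²

Hour angle H = 15° × (8.75 − 12) = -48.75°.
With φ = -0.6°, δ = -11.4°, H = -48.75°: sin φ sin δ = 0.0021, cos φ cos δ cos H = 0.6463, so cos θ_z = 0.6484.
Air mass m = 1/cos θ_z = 1/0.6484 = 1.542; τ^m = 0.82^1.542 = 0.7364.
Surface direct beam = 1367 × 0.6484 × 0.7364 = 652.72 W/m².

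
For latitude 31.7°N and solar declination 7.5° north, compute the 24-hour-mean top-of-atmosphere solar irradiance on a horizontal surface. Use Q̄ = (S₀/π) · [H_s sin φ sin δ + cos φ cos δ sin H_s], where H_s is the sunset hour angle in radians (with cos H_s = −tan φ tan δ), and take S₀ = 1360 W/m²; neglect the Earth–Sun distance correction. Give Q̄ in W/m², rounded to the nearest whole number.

The sunset hour angle satisfies cos H_s = −tan φ tan δ = -0.0813, giving H_s = 94.66°. In radians, H_s = 1.6521.
H_s sin φ sin δ = 1.6521 × 0.5255 × 0.1305 = 0.1133.
cos φ cos δ sin H_s = 0.8508 × 0.9914 × 0.9967 = 0.8407.
Q̄ = (1360/π) × (0.1133 + 0.8407) = 432.90 × 0.9540 = 412.99 W/m².

413 W/m²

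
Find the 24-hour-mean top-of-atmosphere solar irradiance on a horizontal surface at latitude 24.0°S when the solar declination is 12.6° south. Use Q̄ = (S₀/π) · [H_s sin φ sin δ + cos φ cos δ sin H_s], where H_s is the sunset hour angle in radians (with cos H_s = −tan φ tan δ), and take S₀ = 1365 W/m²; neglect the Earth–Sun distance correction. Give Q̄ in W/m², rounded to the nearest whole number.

450 W/m²

−tan φ tan δ = −(-0.4452)(-0.2235) = -0.0995; H_s = arccos(-0.0995) = 95.71°. In radians, H_s = 1.6705.
H_s sin φ sin δ = 1.6705 × -0.4067 × -0.2181 = 0.1482.
cos φ cos δ sin H_s = 0.9135 × 0.9759 × 0.9950 = 0.8870.
Q̄ = (1365/π) × (0.1482 + 0.8870) = 434.49 × 1.0352 = 449.78 W/m².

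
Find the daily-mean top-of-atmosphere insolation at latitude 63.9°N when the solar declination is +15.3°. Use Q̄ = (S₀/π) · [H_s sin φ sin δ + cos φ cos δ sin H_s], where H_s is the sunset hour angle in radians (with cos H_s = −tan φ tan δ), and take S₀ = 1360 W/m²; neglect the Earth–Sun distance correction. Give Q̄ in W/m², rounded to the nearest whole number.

374 W/m²

cos H_s = −tan(63.9°) · tan(15.3°) = -0.5584, so H_s = arccos(-0.5584) = 123.95°. In radians, H_s = 2.1633.
H_s sin φ sin δ = 2.1633 × 0.8980 × 0.2639 = 0.5127.
cos φ cos δ sin H_s = 0.4399 × 0.9646 × 0.8295 = 0.3520.
Q̄ = (1360/π) × (0.5127 + 0.3520) = 432.90 × 0.8647 = 374.33 W/m².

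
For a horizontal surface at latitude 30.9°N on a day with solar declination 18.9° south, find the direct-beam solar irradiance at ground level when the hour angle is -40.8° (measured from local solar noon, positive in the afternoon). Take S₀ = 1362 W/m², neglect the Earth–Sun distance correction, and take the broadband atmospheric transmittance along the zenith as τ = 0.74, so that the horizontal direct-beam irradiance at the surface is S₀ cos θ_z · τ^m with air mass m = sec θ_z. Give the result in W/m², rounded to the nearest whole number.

cos θ_z = sin(30.9°) sin(-18.9°) + cos(30.9°) cos(-18.9°) cos(-40.80°) = -0.1663 + 0.6145 = 0.4482.
Air mass m = 1/cos θ_z = 1/0.4482 = 2.231; τ^m = 0.74^2.231 = 0.5108.
Surface direct beam = 1362 × 0.4482 × 0.5108 = 311.82 W/m².

312 W/m²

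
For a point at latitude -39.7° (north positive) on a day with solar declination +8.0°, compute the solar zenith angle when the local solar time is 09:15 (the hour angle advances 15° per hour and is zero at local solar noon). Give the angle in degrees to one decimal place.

61.1°

Hour angle H = 15° × (9.25 − 12) = -41.25°.
cos θ_z = sin φ sin δ + cos φ cos δ cos H = (-0.6388)(0.1392) + (0.7694)(0.9903)(0.7518) = 0.4839.
θ_z = arccos(0.4839) = 61.06°.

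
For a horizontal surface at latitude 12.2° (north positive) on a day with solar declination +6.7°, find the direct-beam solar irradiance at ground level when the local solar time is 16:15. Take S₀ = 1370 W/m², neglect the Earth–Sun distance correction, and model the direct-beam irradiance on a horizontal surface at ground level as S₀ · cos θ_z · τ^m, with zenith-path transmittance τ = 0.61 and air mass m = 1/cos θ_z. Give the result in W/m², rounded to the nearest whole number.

209 W/m²

Hour angle H = 15° × (16.25 − 12) = 63.75°.
cos θ_z = sin(12.2°) sin(6.7°) + cos(12.2°) cos(6.7°) cos(63.75°) = 0.0247 + 0.4293 = 0.4540.
Air mass m = 1/cos θ_z = 1/0.4540 = 2.203; τ^m = 0.61^2.203 = 0.3366.
Surface direct beam = 1370 × 0.4540 × 0.3366 = 209.36 W/m².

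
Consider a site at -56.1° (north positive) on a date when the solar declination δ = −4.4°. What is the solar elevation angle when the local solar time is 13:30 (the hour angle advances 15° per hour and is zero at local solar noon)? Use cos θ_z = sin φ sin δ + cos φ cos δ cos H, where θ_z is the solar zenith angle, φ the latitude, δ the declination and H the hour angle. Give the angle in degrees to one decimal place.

35.3°

Hour angle H = 15° × (13.5 − 12) = 22.50°.
cos θ_z = sin φ sin δ + cos φ cos δ cos H = (-0.8300)(-0.0767) + (0.5577)(0.9971)(0.9239) = 0.5774.
θ_z = arccos(0.5774) = 54.73°, so the elevation is 90° − 54.73° = 35.27°.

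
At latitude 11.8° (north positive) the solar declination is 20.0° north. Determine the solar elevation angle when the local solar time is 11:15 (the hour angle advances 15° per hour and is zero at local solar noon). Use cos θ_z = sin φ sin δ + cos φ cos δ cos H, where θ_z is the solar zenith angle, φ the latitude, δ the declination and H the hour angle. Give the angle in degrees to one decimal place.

76.4°

Hour angle H = 15° × (11.25 − 12) = -11.25°.
cos θ_z = sin(11.8°) sin(20.0°) + cos(11.8°) cos(20.0°) cos(-11.25°) = 0.0699 + 0.9022 = 0.9721.
θ_z = arccos(0.9721) = 13.57°, so the elevation is 90° − 13.57° = 76.43°.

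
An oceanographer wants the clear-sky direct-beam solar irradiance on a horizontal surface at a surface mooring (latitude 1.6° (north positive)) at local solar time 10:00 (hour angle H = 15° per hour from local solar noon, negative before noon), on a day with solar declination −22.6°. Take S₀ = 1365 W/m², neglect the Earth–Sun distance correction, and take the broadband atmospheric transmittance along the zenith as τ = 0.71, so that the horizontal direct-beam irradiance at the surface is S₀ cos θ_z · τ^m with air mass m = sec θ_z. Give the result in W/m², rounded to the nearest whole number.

Hour angle H = 15° × (10 − 12) = -30.00°.
With φ = 1.6°, δ = -22.6°, H = -30.00°: sin φ sin δ = -0.0107, cos φ cos δ cos H = 0.7992, so cos θ_z = 0.7885.
Air mass m = 1/cos θ_z = 1/0.7885 = 1.268; τ^m = 0.71^1.268 = 0.6477.
Surface direct beam = 1365 × 0.7885 × 0.6477 = 697.12 W/m².

697 W/m²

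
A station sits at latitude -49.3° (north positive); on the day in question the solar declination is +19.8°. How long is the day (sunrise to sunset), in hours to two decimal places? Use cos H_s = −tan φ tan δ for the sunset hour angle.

The sunset hour angle satisfies cos H_s = −tan φ tan δ = 0.4186, giving H_s = 65.25°.
Day length = 2 H_s / 15° h⁻¹ = 130.50° / 15 = 8.700 h.

8.70 hours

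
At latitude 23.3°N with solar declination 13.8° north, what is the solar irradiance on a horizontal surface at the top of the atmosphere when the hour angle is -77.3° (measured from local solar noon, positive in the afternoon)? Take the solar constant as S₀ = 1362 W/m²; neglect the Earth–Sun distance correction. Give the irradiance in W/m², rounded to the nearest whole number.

396 W/m²

cos θ_z = sin(23.3°) sin(13.8°) + cos(23.3°) cos(13.8°) cos(-77.30°) = 0.0944 + 0.1961 = 0.2905.
Top-of-atmosphere irradiance = S₀ cos θ_z = 1362 × 0.2905 = 395.66 W/m².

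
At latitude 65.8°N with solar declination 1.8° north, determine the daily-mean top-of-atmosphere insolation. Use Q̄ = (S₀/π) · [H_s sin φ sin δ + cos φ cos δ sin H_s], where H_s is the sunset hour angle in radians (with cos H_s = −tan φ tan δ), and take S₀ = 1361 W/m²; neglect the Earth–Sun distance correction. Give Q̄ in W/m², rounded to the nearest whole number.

197 W/m²

The sunset hour angle satisfies cos H_s = −tan φ tan δ = -0.0699, giving H_s = 94.01°. In radians, H_s = 1.6408.
H_s sin φ sin δ = 1.6408 × 0.9121 × 0.0314 = 0.0470.
cos φ cos δ sin H_s = 0.4099 × 0.9995 × 0.9976 = 0.4087.
Q̄ = (1361/π) × (0.0470 + 0.4087) = 433.22 × 0.4557 = 197.42 W/m².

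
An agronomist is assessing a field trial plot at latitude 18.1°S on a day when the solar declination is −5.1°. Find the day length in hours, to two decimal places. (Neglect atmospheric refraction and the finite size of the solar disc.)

12.22 hours

The sunset hour angle satisfies cos H_s = −tan φ tan δ = -0.0292, giving H_s = 91.67°.
Day length = 2 H_s / 15° h⁻¹ = 183.34° / 15 = 12.223 h.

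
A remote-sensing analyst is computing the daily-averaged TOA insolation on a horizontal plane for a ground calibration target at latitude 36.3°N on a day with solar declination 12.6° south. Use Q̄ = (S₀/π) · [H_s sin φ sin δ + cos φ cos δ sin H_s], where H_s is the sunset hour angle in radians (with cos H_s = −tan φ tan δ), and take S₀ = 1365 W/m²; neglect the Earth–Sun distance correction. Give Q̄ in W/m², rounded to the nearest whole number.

258 W/m²

The sunset hour angle satisfies cos H_s = −tan φ tan δ = 0.1642, giving H_s = 80.55°. In radians, H_s = 1.4059.
H_s sin φ sin δ = 1.4059 × 0.5920 × -0.2181 = -0.1815.
cos φ cos δ sin H_s = 0.8059 × 0.9759 × 0.9864 = 0.7758.
Q̄ = (1365/π) × (-0.1815 + 0.7758) = 434.49 × 0.5943 = 258.22 W/m².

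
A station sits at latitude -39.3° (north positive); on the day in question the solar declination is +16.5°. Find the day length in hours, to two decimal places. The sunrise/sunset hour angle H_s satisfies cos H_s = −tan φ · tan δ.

The sunset hour angle satisfies cos H_s = −tan φ tan δ = 0.2424, giving H_s = 75.97°.
Day length = 2 H_s / 15° h⁻¹ = 151.94° / 15 = 10.129 h.

10.13 hours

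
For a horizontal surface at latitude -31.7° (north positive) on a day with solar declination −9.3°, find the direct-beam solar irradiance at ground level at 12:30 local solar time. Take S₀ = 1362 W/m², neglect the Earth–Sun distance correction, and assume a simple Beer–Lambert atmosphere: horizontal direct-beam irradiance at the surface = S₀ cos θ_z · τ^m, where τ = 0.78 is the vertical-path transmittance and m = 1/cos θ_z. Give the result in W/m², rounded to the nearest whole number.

Hour angle H = 15° × (12.5 − 12) = 7.50°.
cos θ_z = sin φ sin δ + cos φ cos δ cos H = (-0.5255)(-0.1616) + (0.8508)(0.9869)(0.9914) = 0.9174.
Air mass m = 1/cos θ_z = 1/0.9174 = 1.090; τ^m = 0.78^1.090 = 0.7628.
Surface direct beam = 1362 × 0.9174 × 0.7628 = 953.12 W/m².

953 W/m²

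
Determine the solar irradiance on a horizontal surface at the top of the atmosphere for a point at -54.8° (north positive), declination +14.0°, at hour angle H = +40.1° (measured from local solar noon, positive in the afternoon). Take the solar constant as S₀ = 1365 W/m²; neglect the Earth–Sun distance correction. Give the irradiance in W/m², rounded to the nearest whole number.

cos θ_z = sin φ sin δ + cos φ cos δ cos H = (-0.8171)(0.2419) + (0.5764)(0.9703)(0.7649) = 0.2301.
Top-of-atmosphere irradiance = S₀ cos θ_z = 1365 × 0.2301 = 314.09 W/m².

314 W/m²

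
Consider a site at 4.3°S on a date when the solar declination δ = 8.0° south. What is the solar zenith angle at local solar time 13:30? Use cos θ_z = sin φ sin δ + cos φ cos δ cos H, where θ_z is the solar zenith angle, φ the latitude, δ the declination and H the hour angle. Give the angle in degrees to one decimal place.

22.7°

Hour angle H = 15° × (13.5 − 12) = 22.50°.
With φ = -4.3°, δ = -8.0°, H = 22.50°: sin φ sin δ = 0.0104, cos φ cos δ cos H = 0.9123, so cos θ_z = 0.9227.
θ_z = arccos(0.9227) = 22.68°.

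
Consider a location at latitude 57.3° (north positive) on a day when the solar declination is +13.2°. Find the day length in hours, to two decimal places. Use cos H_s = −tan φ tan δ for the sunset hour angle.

14.86 hours

−tan φ tan δ = −(1.5577)(0.2345) = -0.3653; H_s = arccos(-0.3653) = 111.43°.
Day length = 2 H_s / 15° h⁻¹ = 222.86° / 15 = 14.857 h.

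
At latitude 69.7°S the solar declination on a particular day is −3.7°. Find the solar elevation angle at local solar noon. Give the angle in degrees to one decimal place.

At local solar noon the hour angle is zero, so the elevation is 90° − |φ − δ| = 90° − |-69.7° − (-3.7°)| = 90° − 66.0° = 24.0°.

24.0°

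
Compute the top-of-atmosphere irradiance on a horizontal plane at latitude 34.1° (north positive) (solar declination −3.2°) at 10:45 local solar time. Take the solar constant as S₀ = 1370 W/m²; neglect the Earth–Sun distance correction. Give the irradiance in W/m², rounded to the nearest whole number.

Hour angle H = 15° × (10.75 − 12) = -18.75°.
With φ = 34.1°, δ = -3.2°, H = -18.75°: sin φ sin δ = -0.0313, cos φ cos δ cos H = 0.7829, so cos θ_z = 0.7516.
Top-of-atmosphere irradiance = S₀ cos θ_z = 1370 × 0.7516 = 1029.69 W/m².

1030 W/m²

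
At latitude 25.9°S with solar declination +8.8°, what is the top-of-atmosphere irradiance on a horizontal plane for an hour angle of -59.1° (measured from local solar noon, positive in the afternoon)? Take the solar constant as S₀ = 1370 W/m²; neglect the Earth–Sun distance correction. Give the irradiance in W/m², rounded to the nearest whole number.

With φ = -25.9°, δ = 8.8°, H = -59.10°: sin φ sin δ = -0.0668, cos φ cos δ cos H = 0.4565, so cos θ_z = 0.3897.
Top-of-atmosphere irradiance = S₀ cos θ_z = 1370 × 0.3897 = 533.89 W/m².

534 W/m²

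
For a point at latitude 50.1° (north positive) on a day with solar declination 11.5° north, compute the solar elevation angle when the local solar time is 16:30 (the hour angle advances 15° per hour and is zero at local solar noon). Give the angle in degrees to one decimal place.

Hour angle H = 15° × (16.5 − 12) = 67.50°.
cos θ_z = sin(50.1°) sin(11.5°) + cos(50.1°) cos(11.5°) cos(67.50°) = 0.1529 + 0.2405 = 0.3934.
θ_z = arccos(0.3934) = 66.83°, so the elevation is 90° − 66.83° = 23.17°.

23.2°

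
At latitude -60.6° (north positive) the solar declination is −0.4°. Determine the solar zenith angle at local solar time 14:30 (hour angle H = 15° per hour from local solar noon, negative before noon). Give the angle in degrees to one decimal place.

Hour angle H = 15° × (14.5 − 12) = 37.50°.
With φ = -60.6°, δ = -0.4°, H = 37.50°: sin φ sin δ = 0.0061, cos φ cos δ cos H = 0.3895, so cos θ_z = 0.3956.
θ_z = arccos(0.3956) = 66.70°.

66.7°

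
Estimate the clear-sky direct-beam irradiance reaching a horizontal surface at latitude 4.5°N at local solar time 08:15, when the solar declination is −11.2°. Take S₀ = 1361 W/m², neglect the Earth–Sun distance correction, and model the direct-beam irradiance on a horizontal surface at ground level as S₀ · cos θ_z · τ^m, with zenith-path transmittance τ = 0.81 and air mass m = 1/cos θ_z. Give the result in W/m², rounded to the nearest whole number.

482 W/m²

Hour angle H = 15° × (8.25 − 12) = -56.25°.
cos θ_z = sin φ sin δ + cos φ cos δ cos H = (0.0785)(-0.1942) + (0.9969)(0.9810)(0.5556) = 0.5281.
Air mass m = 1/cos θ_z = 1/0.5281 = 1.894; τ^m = 0.81^1.894 = 0.6709.
Surface direct beam = 1361 × 0.5281 × 0.6709 = 482.21 W/m².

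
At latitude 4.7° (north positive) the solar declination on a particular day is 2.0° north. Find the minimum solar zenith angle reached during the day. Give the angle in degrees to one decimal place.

2.7°

At local solar noon the hour angle is zero, so the zenith angle is |φ − δ| = |4.7° − (2.0°)| = 2.7°.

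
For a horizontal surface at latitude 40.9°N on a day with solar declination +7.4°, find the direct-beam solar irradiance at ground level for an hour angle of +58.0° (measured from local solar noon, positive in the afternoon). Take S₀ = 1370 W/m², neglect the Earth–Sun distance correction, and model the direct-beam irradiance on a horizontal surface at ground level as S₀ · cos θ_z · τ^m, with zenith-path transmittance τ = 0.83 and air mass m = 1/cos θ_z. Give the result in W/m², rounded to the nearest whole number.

cos θ_z = sin(40.9°) sin(7.4°) + cos(40.9°) cos(7.4°) cos(58.00°) = 0.0843 + 0.3972 = 0.4815.
Air mass m = 1/cos θ_z = 1/0.4815 = 2.077; τ^m = 0.83^2.077 = 0.6791.
Surface direct beam = 1370 × 0.4815 × 0.6791 = 447.97 W/m².

448 W/m²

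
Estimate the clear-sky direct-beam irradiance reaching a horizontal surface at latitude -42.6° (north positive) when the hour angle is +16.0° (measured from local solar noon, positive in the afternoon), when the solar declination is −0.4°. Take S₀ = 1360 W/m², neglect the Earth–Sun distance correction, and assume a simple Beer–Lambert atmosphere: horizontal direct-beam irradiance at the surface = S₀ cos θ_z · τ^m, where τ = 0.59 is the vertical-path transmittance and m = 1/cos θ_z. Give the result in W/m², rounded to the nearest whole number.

cos θ_z = sin(-42.6°) sin(-0.4°) + cos(-42.6°) cos(-0.4°) cos(16.00°) = 0.0047 + 0.7076 = 0.7123.
Air mass m = 1/cos θ_z = 1/0.7123 = 1.404; τ^m = 0.59^1.404 = 0.4767.
Surface direct beam = 1360 × 0.7123 × 0.4767 = 461.79 W/m².

462 W/m²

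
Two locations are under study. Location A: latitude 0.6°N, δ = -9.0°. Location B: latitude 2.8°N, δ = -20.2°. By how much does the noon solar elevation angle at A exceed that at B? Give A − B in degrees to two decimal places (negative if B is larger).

+13.40°

A: 90° − |0.6 − (-9.0)| = 80.40°.
B: 90° − |2.8 − (-20.2)| = 67.00°.
A − B = 80.40 − 67.00 = 13.40°.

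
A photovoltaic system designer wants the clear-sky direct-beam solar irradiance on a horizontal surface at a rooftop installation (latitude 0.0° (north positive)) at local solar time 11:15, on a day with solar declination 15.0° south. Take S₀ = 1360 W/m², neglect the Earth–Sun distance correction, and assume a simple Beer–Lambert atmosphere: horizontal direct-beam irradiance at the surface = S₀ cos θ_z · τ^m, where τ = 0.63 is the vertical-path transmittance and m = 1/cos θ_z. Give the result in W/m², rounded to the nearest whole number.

791 W/m²

Hour angle H = 15° × (11.25 − 12) = -11.25°.
With φ = 0.0°, δ = -15.0°, H = -11.25°: sin φ sin δ = 0.0000, cos φ cos δ cos H = 0.9474, so cos θ_z = 0.9474.
Air mass m = 1/cos θ_z = 1/0.9474 = 1.056; τ^m = 0.63^1.056 = 0.6139.
Surface direct beam = 1360 × 0.9474 × 0.6139 = 790.99 W/m².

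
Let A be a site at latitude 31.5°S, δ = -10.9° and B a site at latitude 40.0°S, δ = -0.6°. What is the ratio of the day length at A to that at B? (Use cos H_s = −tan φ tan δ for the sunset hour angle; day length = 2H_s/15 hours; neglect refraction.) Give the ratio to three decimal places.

1.069

A: H_s = arccos(−tan -31.5° · tan -10.9°) = 96.78°, so 2H_s/15 = 12.9040 h.
B: H_s = arccos(−tan -40.0° · tan -0.6°) = 90.50°, so 2H_s/15 = 12.0667 h.
Ratio A/B = 12.9040 / 12.0667 = 1.0694.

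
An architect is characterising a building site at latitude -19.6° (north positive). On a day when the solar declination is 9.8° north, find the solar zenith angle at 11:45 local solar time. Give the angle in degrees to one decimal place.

29.6°

Hour angle H = 15° × (11.75 − 12) = -3.75°.
With φ = -19.6°, δ = 9.8°, H = -3.75°: sin φ sin δ = -0.0571, cos φ cos δ cos H = 0.9263, so cos θ_z = 0.8692.
θ_z = arccos(0.8692) = 29.63°.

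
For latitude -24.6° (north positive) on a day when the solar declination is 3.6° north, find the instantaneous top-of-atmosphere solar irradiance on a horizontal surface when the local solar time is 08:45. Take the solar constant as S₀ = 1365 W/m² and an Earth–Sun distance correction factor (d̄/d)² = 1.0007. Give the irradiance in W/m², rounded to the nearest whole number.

782 W/m²

Hour angle H = 15° × (8.75 − 12) = -48.75°.
With φ = -24.6°, δ = 3.6°, H = -48.75°: sin φ sin δ = -0.0261, cos φ cos δ cos H = 0.5983, so cos θ_z = 0.5722.
Top-of-atmosphere irradiance = S₀ (d̄/d)² cos θ_z = 1365 × 1.0007 × 0.5722 = 781.60 W/m².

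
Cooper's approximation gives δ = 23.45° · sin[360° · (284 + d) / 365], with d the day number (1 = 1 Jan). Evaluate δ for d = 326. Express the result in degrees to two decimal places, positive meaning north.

-20.64°

360 × (284 + 326) / 365 = 601.644°; sin(601.644°) = -0.8800.
δ = 23.45 × -0.8800 = -20.636° ≈ -20.64°.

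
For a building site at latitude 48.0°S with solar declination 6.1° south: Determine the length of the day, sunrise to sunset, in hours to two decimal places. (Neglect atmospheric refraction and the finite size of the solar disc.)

12.91 hours

−tan φ tan δ = −(-1.1106)(-0.1069) = -0.1187; H_s = arccos(-0.1187) = 96.82°.
Day length = 2 H_s / 15° h⁻¹ = 193.64° / 15 = 12.909 h.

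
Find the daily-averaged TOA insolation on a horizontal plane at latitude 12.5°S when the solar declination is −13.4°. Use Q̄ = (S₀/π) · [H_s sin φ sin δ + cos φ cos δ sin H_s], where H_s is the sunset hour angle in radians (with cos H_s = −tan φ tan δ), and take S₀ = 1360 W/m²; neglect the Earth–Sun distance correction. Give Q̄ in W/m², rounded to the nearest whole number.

446 W/m²

−tan φ tan δ = −(-0.2217)(-0.2382) = -0.0528; H_s = arccos(-0.0528) = 93.03°. In radians, H_s = 1.6237.
H_s sin φ sin δ = 1.6237 × -0.2164 × -0.2317 = 0.0814.
cos φ cos δ sin H_s = 0.9763 × 0.9728 × 0.9986 = 0.9484.
Q̄ = (1360/π) × (0.0814 + 0.9484) = 432.90 × 1.0298 = 445.80 W/m².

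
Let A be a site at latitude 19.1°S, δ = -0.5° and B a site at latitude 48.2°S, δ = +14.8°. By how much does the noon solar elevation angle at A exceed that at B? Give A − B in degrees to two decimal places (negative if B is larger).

+44.40°

A: 90° − |-19.1 − (-0.5)| = 71.40°.
B: 90° − |-48.2 − (14.8)| = 27.00°.
A − B = 71.40 − 27.00 = 44.40°.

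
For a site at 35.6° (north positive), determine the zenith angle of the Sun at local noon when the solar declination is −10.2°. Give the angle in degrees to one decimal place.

At local solar noon the hour angle is zero, so the zenith angle is |φ − δ| = |35.6° − (-10.2°)| = 45.8°.

45.8°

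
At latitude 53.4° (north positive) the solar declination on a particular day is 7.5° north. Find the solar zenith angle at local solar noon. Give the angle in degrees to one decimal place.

At local solar noon the hour angle is zero, so the zenith angle is |φ − δ| = |53.4° − (7.5°)| = 45.9°.

45.9°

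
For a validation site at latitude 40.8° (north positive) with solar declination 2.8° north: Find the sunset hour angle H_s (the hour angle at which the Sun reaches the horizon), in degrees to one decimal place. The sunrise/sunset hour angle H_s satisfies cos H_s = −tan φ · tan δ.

92.4°

The sunset hour angle satisfies cos H_s = −tan φ tan δ = -0.0422, giving H_s = 92.42°.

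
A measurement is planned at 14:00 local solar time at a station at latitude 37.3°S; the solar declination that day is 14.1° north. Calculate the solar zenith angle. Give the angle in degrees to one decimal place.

58.6°

Hour angle H = 15° × (14 − 12) = 30.00°.
cos θ_z = sin φ sin δ + cos φ cos δ cos H = (-0.6060)(0.2436) + (0.7955)(0.9699)(0.8660) = 0.5205.
θ_z = arccos(0.5205) = 58.63°.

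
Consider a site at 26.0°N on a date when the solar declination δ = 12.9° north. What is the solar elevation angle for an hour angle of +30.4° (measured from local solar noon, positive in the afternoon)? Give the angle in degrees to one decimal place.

With φ = 26.0°, δ = 12.9°, H = 30.40°: sin φ sin δ = 0.0979, cos φ cos δ cos H = 0.7557, so cos θ_z = 0.8536.
θ_z = arccos(0.8536) = 31.39°, so the elevation is 90° − 31.39° = 58.61°.

58.6°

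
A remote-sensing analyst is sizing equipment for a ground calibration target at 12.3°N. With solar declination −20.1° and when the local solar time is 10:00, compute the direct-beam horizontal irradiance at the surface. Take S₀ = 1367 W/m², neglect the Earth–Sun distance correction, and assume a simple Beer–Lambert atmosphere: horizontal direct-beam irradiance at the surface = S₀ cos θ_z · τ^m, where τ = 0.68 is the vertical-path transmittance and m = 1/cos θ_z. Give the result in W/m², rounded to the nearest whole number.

578 W/m²

Hour angle H = 15° × (10 − 12) = -30.00°.
cos θ_z = sin(12.3°) sin(-20.1°) + cos(12.3°) cos(-20.1°) cos(-30.00°) = -0.0732 + 0.7946 = 0.7214.
Air mass m = 1/cos θ_z = 1/0.7214 = 1.386; τ^m = 0.68^1.386 = 0.5859.
Surface direct beam = 1367 × 0.7214 × 0.5859 = 577.79 W/m².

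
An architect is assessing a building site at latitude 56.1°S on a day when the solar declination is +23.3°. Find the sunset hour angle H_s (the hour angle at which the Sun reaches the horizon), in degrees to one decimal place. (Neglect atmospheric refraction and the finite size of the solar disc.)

50.1°

−tan φ tan δ = −(-1.4882)(0.4307) = 0.6410; H_s = arccos(0.6410) = 50.13°.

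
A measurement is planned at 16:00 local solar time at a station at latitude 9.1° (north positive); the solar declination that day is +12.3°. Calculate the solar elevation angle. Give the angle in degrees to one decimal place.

31.1°

Hour angle H = 15° × (16 − 12) = 60.00°.
With φ = 9.1°, δ = 12.3°, H = 60.00°: sin φ sin δ = 0.0337, cos φ cos δ cos H = 0.4824, so cos θ_z = 0.5161.
θ_z = arccos(0.5161) = 58.93°, so the elevation is 90° − 58.93° = 31.07°.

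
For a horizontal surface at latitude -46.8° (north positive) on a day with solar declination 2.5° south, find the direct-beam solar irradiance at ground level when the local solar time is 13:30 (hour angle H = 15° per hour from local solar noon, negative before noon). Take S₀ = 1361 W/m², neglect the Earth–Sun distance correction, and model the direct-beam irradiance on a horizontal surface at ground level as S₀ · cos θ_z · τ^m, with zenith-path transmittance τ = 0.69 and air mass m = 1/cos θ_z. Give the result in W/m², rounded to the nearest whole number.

Hour angle H = 15° × (13.5 − 12) = 22.50°.
cos θ_z = sin φ sin δ + cos φ cos δ cos H = (-0.7290)(-0.0436) + (0.6845)(0.9990)(0.9239) = 0.6636.
Air mass m = 1/cos θ_z = 1/0.6636 = 1.507; τ^m = 0.69^1.507 = 0.5717.
Surface direct beam = 1361 × 0.6636 × 0.5717 = 516.34 W/m².

516 W/m²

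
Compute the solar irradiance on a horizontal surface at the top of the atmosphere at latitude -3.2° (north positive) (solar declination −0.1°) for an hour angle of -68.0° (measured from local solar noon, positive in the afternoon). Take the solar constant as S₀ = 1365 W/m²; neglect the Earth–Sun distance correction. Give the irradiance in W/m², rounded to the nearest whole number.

cos θ_z = sin φ sin δ + cos φ cos δ cos H = (-0.0558)(-0.0017) + (0.9984)(1.0000)(0.3746) = 0.3741.
Top-of-atmosphere irradiance = S₀ cos θ_z = 1365 × 0.3741 = 510.65 W/m².

511 W/m²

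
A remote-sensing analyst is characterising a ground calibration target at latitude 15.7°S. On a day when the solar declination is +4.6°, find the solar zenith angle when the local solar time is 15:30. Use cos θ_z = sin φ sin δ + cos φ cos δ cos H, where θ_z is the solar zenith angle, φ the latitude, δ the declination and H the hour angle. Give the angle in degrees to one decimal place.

55.8°

Hour angle H = 15° × (15.5 − 12) = 52.50°.
cos θ_z = sin φ sin δ + cos φ cos δ cos H = (-0.2706)(0.0802) + (0.9627)(0.9968)(0.6088) = 0.5625.
θ_z = arccos(0.5625) = 55.77°.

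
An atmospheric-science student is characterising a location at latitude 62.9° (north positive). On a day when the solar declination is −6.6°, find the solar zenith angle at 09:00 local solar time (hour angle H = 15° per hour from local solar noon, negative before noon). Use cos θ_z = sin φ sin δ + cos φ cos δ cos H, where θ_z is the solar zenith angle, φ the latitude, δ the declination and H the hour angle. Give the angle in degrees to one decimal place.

Hour angle H = 15° × (9 − 12) = -45.00°.
With φ = 62.9°, δ = -6.6°, H = -45.00°: sin φ sin δ = -0.1023, cos φ cos δ cos H = 0.3200, so cos θ_z = 0.2177.
θ_z = arccos(0.2177) = 77.43°.

77.4°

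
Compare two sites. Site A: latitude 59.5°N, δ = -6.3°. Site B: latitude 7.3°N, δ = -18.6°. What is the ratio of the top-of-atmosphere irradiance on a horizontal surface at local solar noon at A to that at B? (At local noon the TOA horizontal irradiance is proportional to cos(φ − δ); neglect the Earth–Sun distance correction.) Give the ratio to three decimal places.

0.456

A: cos θ_z = cos(59.5° − (-6.3°)) = 0.4099.
B: cos θ_z = cos(7.3° − (-18.6°)) = 0.8996.
Ratio A/B = 0.4099 / 0.8996 = 0.4556.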